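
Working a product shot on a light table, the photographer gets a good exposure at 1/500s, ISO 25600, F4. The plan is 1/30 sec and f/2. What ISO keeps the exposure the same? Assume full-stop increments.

ISO 400

Shutter speed: 1/500 → 1/250 → 1/125 → 1/60 → 1/30 — 4 stops slower (brighter).
Aperture: f/4 → f/2.8 → f/2 — 2 stops wider (brighter).
Net change so far: 6 stops brighter. Offset with the ISO: 25600 → 12800 → 6400 → 3200 → 1600 → 800 → 400.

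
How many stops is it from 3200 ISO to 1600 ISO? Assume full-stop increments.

1 stop

3200 → 1600 — count the steps: 1 stop.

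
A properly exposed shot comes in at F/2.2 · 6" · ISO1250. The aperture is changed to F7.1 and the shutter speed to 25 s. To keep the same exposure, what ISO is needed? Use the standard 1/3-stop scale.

Aperture: f/2.2 → f/2.5 → f/2.8 → f/3.2 → f/3.5 → f/4 → f/4.5 → f/5 → f/5.6 → f/6.3 → f/7.1 — 3 1/3 stops smaller aperture (darker).
Shutter speed: 6 → 8 → 10 → 13 → 15 → 20 → 25 — 2 stops slower (brighter).
Net change so far: 1 1/3 stops darker. Offset with the ISO: 1250 → 1600 → 2000 → 2500 → 3200.

ISO 3200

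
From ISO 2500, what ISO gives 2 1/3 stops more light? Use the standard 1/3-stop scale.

ISO: 2500 → 3200 → 4000 → 5000 → 6400 → 8000 → 10000 → 12800 — 2 1/3 stops raised (brighter).

ISO 12800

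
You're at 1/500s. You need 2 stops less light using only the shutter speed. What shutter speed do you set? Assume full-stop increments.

1/2000s

Shutter speed: 1/500 → 1/1000 → 1/2000 — 2 stops shorter (darker).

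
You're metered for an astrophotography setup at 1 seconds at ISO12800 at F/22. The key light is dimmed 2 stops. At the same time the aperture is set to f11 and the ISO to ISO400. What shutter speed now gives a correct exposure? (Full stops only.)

30 s

Scene light: 2 stops darker.
Aperture: f/22 → f/16 → f/11 — 2 stops opened up (brighter).
ISO: 12800 → 6400 → 3200 → 1600 → 800 → 400 — 5 stops dropped (darker).
Net so far: 5 stops darker. Shutter speed: 1 → 2 → 4 → 8 → 15 → 30.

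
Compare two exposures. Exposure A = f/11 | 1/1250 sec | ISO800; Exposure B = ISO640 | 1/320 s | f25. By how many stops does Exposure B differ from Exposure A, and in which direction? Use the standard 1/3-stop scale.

Aperture: f/11 → f/13 → f/14 → f/16 → f/18 → f/20 → f/22 → f/25 — 2 1/3 stops narrower (darker).
Shutter speed: 1/1250 → 1/1000 → 1/800 → 1/640 → 1/500 → 1/400 → 1/320 — 2 stops slower (brighter).
ISO: 800 → 640 — 1/3 stop dropped (darker).
Net: −2 1/3 +2 −1/3 = −2/3 stops.

2/3 stop darker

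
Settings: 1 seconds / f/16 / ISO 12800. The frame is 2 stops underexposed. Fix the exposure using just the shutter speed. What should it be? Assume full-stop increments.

4 s

Underexposed by 2 stops → need 2 stops brighter.
Shutter speed: 1 → 2 → 4.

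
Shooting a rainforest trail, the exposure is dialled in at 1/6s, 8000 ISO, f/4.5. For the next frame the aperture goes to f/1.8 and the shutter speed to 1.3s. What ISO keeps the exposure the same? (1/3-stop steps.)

ISO 160

Aperture: f/4.5 → f/4 → f/3.5 → f/3.2 → f/2.8 → f/2.5 → f/2.2 → f/2 → f/1.8 — 2 2/3 stops wider (brighter).
Shutter speed: 1/6 → 1/5 → 1/4 → 0.3 → 0.4 → 0.5 → 0.6 → 0.8 → 1 → 1.3 — 3 stops longer (brighter).
Net change so far: 5 2/3 stops brighter. Offset with the ISO: 8000 → 6400 → 5000 → 4000 → 3200 → 2500 → 2000 → 1600 → 1250 → 1000 → 800 → 640 → 500 → 400 → 320 → 250 → 200 → 160.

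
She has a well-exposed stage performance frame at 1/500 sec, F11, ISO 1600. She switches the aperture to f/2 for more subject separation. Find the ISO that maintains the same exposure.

Aperture: f/11 → f/8 → f/5.6 → f/4 → f/2.8 → f/2 — 5 stops larger aperture (brighter).
Need 5 stops darker from the ISO: 1600 → 800 → 400 → 200 → 100 → 50.

ISO 50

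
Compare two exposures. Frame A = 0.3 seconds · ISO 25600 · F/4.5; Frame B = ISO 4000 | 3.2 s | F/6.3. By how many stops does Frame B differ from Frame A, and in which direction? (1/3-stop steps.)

Aperture: f/4.5 → f/5 → f/5.6 → f/6.3 — 1 stop smaller aperture (darker).
Shutter speed: 0.3 → 0.4 → 0.5 → 0.6 → 0.8 → 1 → 1.3 → 1.6 → 2 → 2.5 → 3.2 — 3 1/3 stops longer (brighter).
ISO: 25600 → 20000 → 16000 → 12800 → 10000 → 8000 → 6400 → 5000 → 4000 — 2 2/3 stops lower (darker).
Net: −1 +3 1/3 −2 2/3 = −1/3 stops.

1/3 stop darker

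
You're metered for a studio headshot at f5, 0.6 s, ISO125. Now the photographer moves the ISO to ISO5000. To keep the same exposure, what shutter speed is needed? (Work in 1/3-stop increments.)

1/60s

ISO: 125 → 160 → 200 → 250 → 320 → 400 → 500 → 640 → 800 → 1000 → 1250 → 1600 → 2000 → 2500 → 3200 → 4000 → 5000 — 5 1/3 stops raised (brighter).
Need 5 1/3 stops darker from the shutter speed: 0.6 → 0.5 → 0.4 → 0.3 → 1/4 → 1/5 → 1/6 → 1/8 → 1/10 → 1/13 → 1/15 → 1/20 → 1/25 → 1/30 → 1/40 → 1/50 → 1/60.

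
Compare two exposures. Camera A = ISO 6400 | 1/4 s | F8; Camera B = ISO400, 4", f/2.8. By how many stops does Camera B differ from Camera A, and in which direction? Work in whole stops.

3 stops brighter

Aperture: f/8 → f/5.6 → f/4 → f/2.8 — 3 stops larger aperture (brighter).
Shutter speed: 1/4 → 1/2 → 1 → 2 → 4 — 4 stops slower (brighter).
ISO: 6400 → 3200 → 1600 → 800 → 400 — 4 stops lower (darker).
Net: +3 +4 −4 = +3 stops.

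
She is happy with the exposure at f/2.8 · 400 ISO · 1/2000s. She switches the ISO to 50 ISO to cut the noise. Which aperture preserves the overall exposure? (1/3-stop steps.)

f/1.0

ISO: 400 → 320 → 250 → 200 → 160 → 125 → 100 → 80 → 64 → 50 — 3 stops dropped (darker).
Need 3 stops brighter from the aperture: f/2.8 → f/2.5 → f/2.2 → f/2 → f/1.8 → f/1.6 → f/1.4 → f/1.2 → f/1.1 → f/1.0.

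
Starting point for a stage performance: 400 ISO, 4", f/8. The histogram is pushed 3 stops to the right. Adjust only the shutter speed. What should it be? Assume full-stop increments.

1/2s

Overexposed by 3 stops → need 3 stops darker.
Shutter speed: 4 → 2 → 1 → 1/2.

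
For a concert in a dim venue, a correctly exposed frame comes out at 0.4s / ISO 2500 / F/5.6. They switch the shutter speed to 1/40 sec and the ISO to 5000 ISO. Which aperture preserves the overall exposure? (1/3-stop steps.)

f/2

Shutter speed: 0.4 → 0.3 → 1/4 → 1/5 → 1/6 → 1/8 → 1/10 → 1/13 → 1/15 → 1/20 → 1/25 → 1/30 → 1/40 — 4 stops shorter (darker).
ISO: 2500 → 3200 → 4000 → 5000 — 1 stop higher (brighter).
Net change so far: 3 stops darker. Offset with the aperture: f/5.6 → f/5 → f/4.5 → f/4 → f/3.5 → f/3.2 → f/2.8 → f/2.5 → f/2.2 → f/2.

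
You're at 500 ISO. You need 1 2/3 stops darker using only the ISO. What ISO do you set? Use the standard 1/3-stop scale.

ISO 160

ISO: 500 → 400 → 320 → 250 → 200 → 160 — 1 2/3 stops lower (darker).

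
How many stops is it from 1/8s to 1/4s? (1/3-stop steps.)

1 stop

1/8 → 1/6 → 1/5 → 1/4 — count the steps: 3 third-stops = 1 stop.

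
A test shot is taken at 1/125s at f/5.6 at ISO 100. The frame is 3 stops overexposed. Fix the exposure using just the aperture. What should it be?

Overexposed by 3 stops → need 3 stops darker.
Aperture: f/5.6 → f/8 → f/11 → f/16.

f/16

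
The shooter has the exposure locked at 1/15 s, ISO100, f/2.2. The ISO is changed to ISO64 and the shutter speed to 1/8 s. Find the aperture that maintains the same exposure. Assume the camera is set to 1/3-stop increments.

ISO: 100 → 80 → 64 — 2/3 stop dropped (darker).
Shutter speed: 1/15 → 1/13 → 1/10 → 1/8 — 1 stop slower (brighter).
Net change so far: 1/3 stop brighter. Offset with the aperture: f/2.2 → f/2.5.

f/2.5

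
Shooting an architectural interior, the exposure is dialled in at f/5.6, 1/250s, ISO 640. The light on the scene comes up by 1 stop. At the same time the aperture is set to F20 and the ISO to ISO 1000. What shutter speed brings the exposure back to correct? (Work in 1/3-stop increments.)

Scene light: 1 stop brighter.
Aperture: f/5.6 → f/6.3 → f/7.1 → f/8 → f/9 → f/10 → f/11 → f/13 → f/14 → f/16 → f/18 → f/20 — 3 2/3 stops stopped down (darker).
ISO: 640 → 800 → 1000 — 2/3 stop raised (brighter).
Net so far: 2 stops darker. Shutter speed: 1/250 → 1/200 → 1/160 → 1/125 → 1/100 → 1/80 → 1/60.

1/60s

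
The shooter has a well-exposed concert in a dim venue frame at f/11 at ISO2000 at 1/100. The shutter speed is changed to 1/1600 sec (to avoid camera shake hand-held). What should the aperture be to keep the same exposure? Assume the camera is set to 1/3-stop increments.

f/2.8

Shutter speed: 1/100 → 1/125 → 1/160 → 1/200 → 1/250 → 1/320 → 1/400 → 1/500 → 1/640 → 1/800 → 1/1000 → 1/1250 → 1/1600 — 4 stops faster (darker).
Need 4 stops brighter from the aperture: f/11 → f/10 → f/9 → f/8 → f/7.1 → f/6.3 → f/5.6 → f/5 → f/4.5 → f/4 → f/3.5 → f/3.2 → f/2.8.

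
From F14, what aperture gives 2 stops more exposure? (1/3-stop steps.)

f/7.1

Aperture: f/14 → f/13 → f/11 → f/10 → f/9 → f/8 → f/7.1 — 2 stops wider (brighter).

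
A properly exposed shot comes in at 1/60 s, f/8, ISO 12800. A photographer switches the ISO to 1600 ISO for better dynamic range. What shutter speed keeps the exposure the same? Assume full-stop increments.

1/8s

ISO: 12800 → 6400 → 3200 → 1600 — 3 stops lower (darker).
Need 3 stops brighter from the shutter speed: 1/60 → 1/30 → 1/15 → 1/8.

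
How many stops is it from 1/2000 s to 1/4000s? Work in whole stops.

1 stop

1/2000 → 1/4000 — count the steps: 1 stop.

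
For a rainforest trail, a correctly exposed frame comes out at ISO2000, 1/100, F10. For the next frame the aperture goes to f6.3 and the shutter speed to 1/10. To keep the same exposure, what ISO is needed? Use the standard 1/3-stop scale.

Aperture: f/10 → f/9 → f/8 → f/7.1 → f/6.3 — 1 1/3 stops wider (brighter).
Shutter speed: 1/100 → 1/80 → 1/60 → 1/50 → 1/40 → 1/30 → 1/25 → 1/20 → 1/15 → 1/13 → 1/10 — 3 1/3 stops slower (brighter).
Net change so far: 4 2/3 stops brighter. Offset with the ISO: 2000 → 1600 → 1250 → 1000 → 800 → 640 → 500 → 400 → 320 → 250 → 200 → 160 → 125 → 100 → 80.

ISO 80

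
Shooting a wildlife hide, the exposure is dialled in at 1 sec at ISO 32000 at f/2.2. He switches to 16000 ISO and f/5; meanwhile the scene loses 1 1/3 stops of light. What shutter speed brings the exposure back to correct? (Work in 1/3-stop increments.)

25 s

Scene light: 1 1/3 stops darker.
ISO: 32000 → 25600 → 20000 → 16000 — 1 stop dropped (darker).
Aperture: f/2.2 → f/2.5 → f/2.8 → f/3.2 → f/3.5 → f/4 → f/4.5 → f/5 — 2 1/3 stops smaller aperture (darker).
Net so far: 4 2/3 stops darker. Shutter speed: 1 → 1.3 → 1.6 → 2 → 2.5 → 3.2 → 4 → 5 → 6 → 8 → 10 → 13 → 15 → 20 → 25.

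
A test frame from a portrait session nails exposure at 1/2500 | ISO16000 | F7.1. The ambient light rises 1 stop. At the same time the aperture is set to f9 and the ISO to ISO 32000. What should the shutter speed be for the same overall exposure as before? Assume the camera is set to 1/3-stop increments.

1/6400s

Scene light: 1 stop brighter.
Aperture: f/7.1 → f/8 → f/9 — 2/3 stop stopped down (darker).
ISO: 16000 → 20000 → 25600 → 32000 — 1 stop raised (brighter).
Net so far: 1 1/3 stops brighter. Shutter speed: 1/2500 → 1/3200 → 1/4000 → 1/5000 → 1/6400.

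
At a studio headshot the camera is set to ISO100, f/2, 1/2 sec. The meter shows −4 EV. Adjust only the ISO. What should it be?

Underexposed by 4 stops → need 4 stops brighter.
ISO: 100 → 200 → 400 → 800 → 1600.

ISO 1600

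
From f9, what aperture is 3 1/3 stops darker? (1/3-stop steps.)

Aperture: f/9 → f/10 → f/11 → f/13 → f/14 → f/16 → f/18 → f/20 → f/22 → f/25 → f/29 — 3 1/3 stops narrower (darker).

f/29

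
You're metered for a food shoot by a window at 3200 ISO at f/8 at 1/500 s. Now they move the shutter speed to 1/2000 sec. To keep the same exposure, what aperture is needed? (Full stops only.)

Shutter speed: 1/500 → 1/1000 → 1/2000 — 2 stops faster (darker).
Need 2 stops brighter from the aperture: f/8 → f/5.6 → f/4.

f/4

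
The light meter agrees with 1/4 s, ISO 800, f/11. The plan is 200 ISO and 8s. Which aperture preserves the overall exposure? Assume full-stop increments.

f/32

ISO: 800 → 400 → 200 — 2 stops lower (darker).
Shutter speed: 1/4 → 1/2 → 1 → 2 → 4 → 8 — 5 stops slower (brighter).
Net change so far: 3 stops brighter. Offset with the aperture: f/11 → f/16 → f/22 → f/32.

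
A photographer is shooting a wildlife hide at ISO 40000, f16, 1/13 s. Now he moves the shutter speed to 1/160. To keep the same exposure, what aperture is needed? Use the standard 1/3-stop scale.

f/4.5

Shutter speed: 1/13 → 1/15 → 1/20 → 1/25 → 1/30 → 1/40 → 1/50 → 1/60 → 1/80 → 1/100 → 1/125 → 1/160 — 3 2/3 stops faster (darker).
Need 3 2/3 stops brighter from the aperture: f/16 → f/14 → f/13 → f/11 → f/10 → f/9 → f/8 → f/7.1 → f/6.3 → f/5.6 → f/5 → f/4.5.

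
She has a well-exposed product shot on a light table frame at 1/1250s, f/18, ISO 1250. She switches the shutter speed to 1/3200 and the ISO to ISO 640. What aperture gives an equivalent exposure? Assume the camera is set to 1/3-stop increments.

f/8

Shutter speed: 1/1250 → 1/1600 → 1/2000 → 1/2500 → 1/3200 — 1 1/3 stops faster (darker).
ISO: 1250 → 1000 → 800 → 640 — 1 stop lower (darker).
Net change so far: 2 1/3 stops darker. Offset with the aperture: f/18 → f/16 → f/14 → f/13 → f/11 → f/10 → f/9 → f/8.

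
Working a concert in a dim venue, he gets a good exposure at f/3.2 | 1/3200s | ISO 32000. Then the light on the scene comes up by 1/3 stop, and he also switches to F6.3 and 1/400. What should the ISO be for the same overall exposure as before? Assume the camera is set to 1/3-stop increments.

ISO 12800

Scene light: 1/3 stop brighter.
Aperture: f/3.2 → f/3.5 → f/4 → f/4.5 → f/5 → f/5.6 → f/6.3 — 2 stops stopped down (darker).
Shutter speed: 1/3200 → 1/2500 → 1/2000 → 1/1600 → 1/1250 → 1/1000 → 1/800 → 1/640 → 1/500 → 1/400 — 3 stops longer (brighter).
Net so far: 1 1/3 stops brighter. ISO: 32000 → 25600 → 20000 → 16000 → 12800.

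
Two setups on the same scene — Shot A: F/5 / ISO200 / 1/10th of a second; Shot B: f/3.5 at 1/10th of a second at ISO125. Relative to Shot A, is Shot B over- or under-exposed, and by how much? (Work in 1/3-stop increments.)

Aperture: f/5 → f/4.5 → f/4 → f/3.5 — 1 stop wider (brighter).
Shutter speed: unchanged.
ISO: 200 → 160 → 125 — 2/3 stop lower (darker).
Net: +1 −2/3 = +1/3 stops.

1/3 stop brighter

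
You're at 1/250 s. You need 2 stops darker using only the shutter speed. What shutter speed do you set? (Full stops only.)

1/1000s

Shutter speed: 1/250 → 1/500 → 1/1000 — 2 stops faster (darker).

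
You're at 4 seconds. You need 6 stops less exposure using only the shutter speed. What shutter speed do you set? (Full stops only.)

1/15s

Shutter speed: 4 → 2 → 1 → 1/2 → 1/4 → 1/8 → 1/15 — 6 stops faster (darker).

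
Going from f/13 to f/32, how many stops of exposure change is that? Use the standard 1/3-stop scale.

f/13 → f/14 → f/16 → f/18 → f/20 → f/22 → f/25 → f/29 → f/32 — count the steps: 8 third-stops = 2 2/3 stops.

2 2/3 stops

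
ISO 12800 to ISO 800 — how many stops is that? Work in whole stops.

4 stops

12800 → 6400 → 3200 → 1600 → 800 — count the steps: 4 stops.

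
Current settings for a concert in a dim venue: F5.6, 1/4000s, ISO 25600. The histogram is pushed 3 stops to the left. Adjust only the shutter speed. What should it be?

1/500s

Underexposed by 3 stops → need 3 stops brighter.
Shutter speed: 1/4000 → 1/2000 → 1/1000 → 1/500.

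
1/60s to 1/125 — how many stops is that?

1 stop

1/60 → 1/125 — count the steps: 1 stop.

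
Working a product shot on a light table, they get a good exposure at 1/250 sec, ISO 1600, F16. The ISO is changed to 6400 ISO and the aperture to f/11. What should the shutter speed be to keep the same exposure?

1/2000s

ISO: 1600 → 3200 → 6400 — 2 stops higher (brighter).
Aperture: f/16 → f/11 — 1 stop wider (brighter).
Net change so far: 3 stops brighter. Offset with the shutter speed: 1/250 → 1/500 → 1/1000 → 1/2000.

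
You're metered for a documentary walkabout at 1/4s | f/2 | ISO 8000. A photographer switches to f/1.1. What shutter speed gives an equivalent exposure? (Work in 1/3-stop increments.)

1/13s

Aperture: f/2 → f/1.8 → f/1.6 → f/1.4 → f/1.2 → f/1.1 — 1 2/3 stops wider (brighter).
Need 1 2/3 stops darker from the shutter speed: 1/4 → 1/5 → 1/6 → 1/8 → 1/10 → 1/13.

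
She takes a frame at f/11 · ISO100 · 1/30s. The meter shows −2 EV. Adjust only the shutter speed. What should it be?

1/8s

Underexposed by 2 stops → need 2 stops brighter.
Shutter speed: 1/30 → 1/15 → 1/8.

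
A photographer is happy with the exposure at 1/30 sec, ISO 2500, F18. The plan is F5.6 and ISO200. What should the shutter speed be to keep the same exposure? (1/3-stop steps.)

Aperture: f/18 → f/16 → f/14 → f/13 → f/11 → f/10 → f/9 → f/8 → f/7.1 → f/6.3 → f/5.6 — 3 1/3 stops wider (brighter).
ISO: 2500 → 2000 → 1600 → 1250 → 1000 → 800 → 640 → 500 → 400 → 320 → 250 → 200 — 3 2/3 stops lower (darker).
Net change so far: 1/3 stop darker. Offset with the shutter speed: 1/30 → 1/25.

1/25s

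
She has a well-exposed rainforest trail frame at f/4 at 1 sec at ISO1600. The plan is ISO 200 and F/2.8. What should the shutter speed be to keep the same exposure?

4 s

ISO: 1600 → 800 → 400 → 200 — 3 stops lower (darker).
Aperture: f/4 → f/2.8 — 1 stop opened up (brighter).
Net change so far: 2 stops darker. Offset with the shutter speed: 1 → 2 → 4.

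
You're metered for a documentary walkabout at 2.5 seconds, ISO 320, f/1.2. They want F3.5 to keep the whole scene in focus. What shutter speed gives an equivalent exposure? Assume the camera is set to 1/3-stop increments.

20 s

Aperture: f/1.2 → f/1.4 → f/1.6 → f/1.8 → f/2 → f/2.2 → f/2.5 → f/2.8 → f/3.2 → f/3.5 — 3 stops smaller aperture (darker).
Need 3 stops brighter from the shutter speed: 2.5 → 3.2 → 4 → 5 → 6 → 8 → 10 → 13 → 15 → 20.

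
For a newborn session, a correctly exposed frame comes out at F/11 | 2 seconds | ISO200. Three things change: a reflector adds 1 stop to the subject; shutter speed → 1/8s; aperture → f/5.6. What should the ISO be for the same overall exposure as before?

Scene light: 1 stop brighter.
Shutter speed: 2 → 1 → 1/2 → 1/4 → 1/8 — 4 stops shorter (darker).
Aperture: f/11 → f/8 → f/5.6 — 2 stops opened up (brighter).
Net so far: 1 stop darker. ISO: 200 → 400.

ISO 400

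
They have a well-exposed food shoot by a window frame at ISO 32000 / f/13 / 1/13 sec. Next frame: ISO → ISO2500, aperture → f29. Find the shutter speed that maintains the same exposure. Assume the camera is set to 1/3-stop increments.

ISO: 32000 → 25600 → 20000 → 16000 → 12800 → 10000 → 8000 → 6400 → 5000 → 4000 → 3200 → 2500 — 3 2/3 stops dropped (darker).
Aperture: f/13 → f/14 → f/16 → f/18 → f/20 → f/22 → f/25 → f/29 — 2 1/3 stops narrower (darker).
Net change so far: 6 stops darker. Offset with the shutter speed: 1/13 → 1/10 → 1/8 → 1/6 → 1/5 → 1/4 → 0.3 → 0.4 → 0.5 → 0.6 → 0.8 → 1 → 1.3 → 1.6 → 2 → 2.5 → 3.2 → 4 → 5.

5 s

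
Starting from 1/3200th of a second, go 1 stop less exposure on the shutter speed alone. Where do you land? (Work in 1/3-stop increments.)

1/6400s

Shutter speed: 1/3200 → 1/4000 → 1/5000 → 1/6400 — 1 stop faster (darker).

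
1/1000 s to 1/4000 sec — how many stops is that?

1/1000 → 1/2000 → 1/4000 — count the steps: 2 stops.

2 stops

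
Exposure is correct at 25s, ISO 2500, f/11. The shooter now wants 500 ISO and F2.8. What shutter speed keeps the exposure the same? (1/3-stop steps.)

8 s

ISO: 2500 → 2000 → 1600 → 1250 → 1000 → 800 → 640 → 500 — 2 1/3 stops dropped (darker).
Aperture: f/11 → f/10 → f/9 → f/8 → f/7.1 → f/6.3 → f/5.6 → f/5 → f/4.5 → f/4 → f/3.5 → f/3.2 → f/2.8 — 4 stops wider (brighter).
Net change so far: 1 2/3 stops brighter. Offset with the shutter speed: 25 → 20 → 15 → 13 → 10 → 8.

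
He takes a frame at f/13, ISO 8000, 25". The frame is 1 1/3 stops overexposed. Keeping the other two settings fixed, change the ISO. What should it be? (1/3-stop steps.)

ISO 3200

Overexposed by 1 1/3 stops → need 1 1/3 stops darker.
ISO: 8000 → 6400 → 5000 → 4000 → 3200.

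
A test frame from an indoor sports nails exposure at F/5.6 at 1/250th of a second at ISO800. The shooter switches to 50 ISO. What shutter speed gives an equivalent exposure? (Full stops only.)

ISO: 800 → 400 → 200 → 100 → 50 — 4 stops dropped (darker).
Need 4 stops brighter from the shutter speed: 1/250 → 1/125 → 1/60 → 1/30 → 1/15.

1/15s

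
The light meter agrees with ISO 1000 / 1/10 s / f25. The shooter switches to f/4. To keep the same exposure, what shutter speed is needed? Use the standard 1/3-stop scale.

Aperture: f/25 → f/22 → f/20 → f/18 → f/16 → f/14 → f/13 → f/11 → f/10 → f/9 → f/8 → f/7.1 → f/6.3 → f/5.6 → f/5 → f/4.5 → f/4 — 5 1/3 stops larger aperture (brighter).
Need 5 1/3 stops darker from the shutter speed: 1/10 → 1/13 → 1/15 → 1/20 → 1/25 → 1/30 → 1/40 → 1/50 → 1/60 → 1/80 → 1/100 → 1/125 → 1/160 → 1/200 → 1/250 → 1/320 → 1/400.

1/400s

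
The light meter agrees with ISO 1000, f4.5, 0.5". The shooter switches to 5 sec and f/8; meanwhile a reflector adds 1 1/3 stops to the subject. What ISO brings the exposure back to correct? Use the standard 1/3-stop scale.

ISO 125

Scene light: 1 1/3 stops brighter.
Shutter speed: 0.5 → 0.6 → 0.8 → 1 → 1.3 → 1.6 → 2 → 2.5 → 3.2 → 4 → 5 — 3 1/3 stops longer (brighter).
Aperture: f/4.5 → f/5 → f/5.6 → f/6.3 → f/7.1 → f/8 — 1 2/3 stops smaller aperture (darker).
Net so far: 3 stops brighter. ISO: 1000 → 800 → 640 → 500 → 400 → 320 → 250 → 200 → 160 → 125.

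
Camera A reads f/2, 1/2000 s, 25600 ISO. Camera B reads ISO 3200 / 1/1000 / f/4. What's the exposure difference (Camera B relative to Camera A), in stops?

Aperture: f/2 → f/2.8 → f/4 — 2 stops stopped down (darker).
Shutter speed: 1/2000 → 1/1000 — 1 stop slower (brighter).
ISO: 25600 → 12800 → 6400 → 3200 — 3 stops lower (darker).
Net: −2 +1 −3 = −4 stops.

4 stops darker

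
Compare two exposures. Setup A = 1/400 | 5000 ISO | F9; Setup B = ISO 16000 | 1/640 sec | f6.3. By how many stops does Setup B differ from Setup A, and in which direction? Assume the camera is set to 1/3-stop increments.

2 stops brighter

Aperture: f/9 → f/8 → f/7.1 → f/6.3 — 1 stop larger aperture (brighter).
Shutter speed: 1/400 → 1/500 → 1/640 — 2/3 stop shorter (darker).
ISO: 5000 → 6400 → 8000 → 10000 → 12800 → 16000 — 1 2/3 stops higher (brighter).
Net: +1 −2/3 +1 2/3 = +2 stops.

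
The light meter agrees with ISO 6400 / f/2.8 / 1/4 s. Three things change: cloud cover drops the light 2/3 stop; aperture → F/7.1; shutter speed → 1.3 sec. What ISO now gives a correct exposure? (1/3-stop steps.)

Scene light: 2/3 stop darker.
Aperture: f/2.8 → f/3.2 → f/3.5 → f/4 → f/4.5 → f/5 → f/5.6 → f/6.3 → f/7.1 — 2 2/3 stops narrower (darker).
Shutter speed: 1/4 → 0.3 → 0.4 → 0.5 → 0.6 → 0.8 → 1 → 1.3 — 2 1/3 stops slower (brighter).
Net so far: 1 stop darker. ISO: 6400 → 8000 → 10000 → 12800.

ISO 12800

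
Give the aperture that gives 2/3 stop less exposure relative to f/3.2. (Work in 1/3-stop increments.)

Aperture: f/3.2 → f/3.5 → f/4 — 2/3 stop narrower (darker).

f/4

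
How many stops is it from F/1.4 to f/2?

f/1.4 → f/2 — count the steps: 1 stop.

1 stop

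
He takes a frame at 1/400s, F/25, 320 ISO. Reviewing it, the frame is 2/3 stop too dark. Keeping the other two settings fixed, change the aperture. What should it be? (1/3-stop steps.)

f/20

Underexposed by 2/3 stop → need 2/3 stop brighter.
Aperture: f/25 → f/22 → f/20.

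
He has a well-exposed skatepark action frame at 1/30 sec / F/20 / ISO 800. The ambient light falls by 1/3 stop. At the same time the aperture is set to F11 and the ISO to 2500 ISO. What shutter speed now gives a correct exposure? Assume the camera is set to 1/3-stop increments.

Scene light: 1/3 stop darker.
Aperture: f/20 → f/18 → f/16 → f/14 → f/13 → f/11 — 1 2/3 stops opened up (brighter).
ISO: 800 → 1000 → 1250 → 1600 → 2000 → 2500 — 1 2/3 stops higher (brighter).
Net so far: 3 stops brighter. Shutter speed: 1/30 → 1/40 → 1/50 → 1/60 → 1/80 → 1/100 → 1/125 → 1/160 → 1/200 → 1/250.

1/250s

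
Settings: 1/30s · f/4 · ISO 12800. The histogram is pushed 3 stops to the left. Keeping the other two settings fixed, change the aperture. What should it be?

Underexposed by 3 stops → need 3 stops brighter.
Aperture: f/4 → f/2.8 → f/2 → f/1.4.

f/1.4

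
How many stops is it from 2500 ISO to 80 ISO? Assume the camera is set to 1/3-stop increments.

2500 → 2000 → 1600 → 1250 → 1000 → 800 → 640 → 500 → 400 → 320 → 250 → 200 → 160 → 125 → 100 → 80 — count the steps: 15 third-stops = 5 stops.

5 stops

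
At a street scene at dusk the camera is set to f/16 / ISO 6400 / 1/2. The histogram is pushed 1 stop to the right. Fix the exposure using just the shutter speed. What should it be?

1/4s

Overexposed by 1 stop → need 1 stop darker.
Shutter speed: 1/2 → 1/4.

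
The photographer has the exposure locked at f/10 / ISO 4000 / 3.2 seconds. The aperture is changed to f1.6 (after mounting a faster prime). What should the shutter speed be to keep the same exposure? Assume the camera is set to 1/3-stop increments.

1/13s

Aperture: f/10 → f/9 → f/8 → f/7.1 → f/6.3 → f/5.6 → f/5 → f/4.5 → f/4 → f/3.5 → f/3.2 → f/2.8 → f/2.5 → f/2.2 → f/2 → f/1.8 → f/1.6 — 5 1/3 stops larger aperture (brighter).
Need 5 1/3 stops darker from the shutter speed: 3.2 → 2.5 → 2 → 1.6 → 1.3 → 1 → 0.8 → 0.6 → 0.5 → 0.4 → 0.3 → 1/4 → 1/5 → 1/6 → 1/8 → 1/10 → 1/13.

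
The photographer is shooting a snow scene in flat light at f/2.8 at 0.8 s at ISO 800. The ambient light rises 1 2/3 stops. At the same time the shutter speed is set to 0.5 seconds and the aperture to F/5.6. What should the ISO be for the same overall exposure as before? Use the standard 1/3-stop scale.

ISO 1600

Scene light: 1 2/3 stops brighter.
Shutter speed: 0.8 → 0.6 → 0.5 — 2/3 stop faster (darker).
Aperture: f/2.8 → f/3.2 → f/3.5 → f/4 → f/4.5 → f/5 → f/5.6 — 2 stops smaller aperture (darker).
Net so far: 1 stop darker. ISO: 800 → 1000 → 1250 → 1600.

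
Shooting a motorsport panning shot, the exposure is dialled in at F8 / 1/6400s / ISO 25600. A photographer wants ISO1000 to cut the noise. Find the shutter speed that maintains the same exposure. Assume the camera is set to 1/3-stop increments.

1/250s

ISO: 25600 → 20000 → 16000 → 12800 → 10000 → 8000 → 6400 → 5000 → 4000 → 3200 → 2500 → 2000 → 1600 → 1250 → 1000 — 4 2/3 stops lower (darker).
Need 4 2/3 stops brighter from the shutter speed: 1/6400 → 1/5000 → 1/4000 → 1/3200 → 1/2500 → 1/2000 → 1/1600 → 1/1250 → 1/1000 → 1/800 → 1/640 → 1/500 → 1/400 → 1/320 → 1/250.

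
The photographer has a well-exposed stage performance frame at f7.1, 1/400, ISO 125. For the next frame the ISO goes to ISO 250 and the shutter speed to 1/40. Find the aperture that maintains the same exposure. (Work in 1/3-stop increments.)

f/32

ISO: 125 → 160 → 200 → 250 — 1 stop higher (brighter).
Shutter speed: 1/400 → 1/320 → 1/250 → 1/200 → 1/160 → 1/125 → 1/100 → 1/80 → 1/60 → 1/50 → 1/40 — 3 1/3 stops longer (brighter).
Net change so far: 4 1/3 stops brighter. Offset with the aperture: f/7.1 → f/8 → f/9 → f/10 → f/11 → f/13 → f/14 → f/16 → f/18 → f/20 → f/22 → f/25 → f/29 → f/32.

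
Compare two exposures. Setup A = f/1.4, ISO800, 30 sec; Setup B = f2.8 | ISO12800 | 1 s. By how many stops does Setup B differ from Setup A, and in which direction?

Aperture: f/1.4 → f/2 → f/2.8 — 2 stops narrower (darker).
Shutter speed: 30 → 15 → 8 → 4 → 2 → 1 — 5 stops faster (darker).
ISO: 800 → 1600 → 3200 → 6400 → 12800 — 4 stops higher (brighter).
Net: −2 −5 +4 = −3 stops.

3 stops darker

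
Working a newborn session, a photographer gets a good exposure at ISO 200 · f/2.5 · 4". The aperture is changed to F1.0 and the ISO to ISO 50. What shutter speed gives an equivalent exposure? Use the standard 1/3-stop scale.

Aperture: f/2.5 → f/2.2 → f/2 → f/1.8 → f/1.6 → f/1.4 → f/1.2 → f/1.1 → f/1.0 — 2 2/3 stops larger aperture (brighter).
ISO: 200 → 160 → 125 → 100 → 80 → 64 → 50 — 2 stops dropped (darker).
Net change so far: 2/3 stop brighter. Offset with the shutter speed: 4 → 3.2 → 2.5.

2.5 s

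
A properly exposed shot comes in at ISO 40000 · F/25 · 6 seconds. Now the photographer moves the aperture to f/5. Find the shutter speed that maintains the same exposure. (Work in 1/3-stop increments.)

Aperture: f/25 → f/22 → f/20 → f/18 → f/16 → f/14 → f/13 → f/11 → f/10 → f/9 → f/8 → f/7.1 → f/6.3 → f/5.6 → f/5 — 4 2/3 stops larger aperture (brighter).
Need 4 2/3 stops darker from the shutter speed: 6 → 5 → 4 → 3.2 → 2.5 → 2 → 1.6 → 1.3 → 1 → 0.8 → 0.6 → 0.5 → 0.4 → 0.3 → 1/4.

1/4s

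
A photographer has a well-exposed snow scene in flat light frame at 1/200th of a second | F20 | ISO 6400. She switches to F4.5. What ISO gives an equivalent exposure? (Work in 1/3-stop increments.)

Aperture: f/20 → f/18 → f/16 → f/14 → f/13 → f/11 → f/10 → f/9 → f/8 → f/7.1 → f/6.3 → f/5.6 → f/5 → f/4.5 — 4 1/3 stops opened up (brighter).
Need 4 1/3 stops darker from the ISO: 6400 → 5000 → 4000 → 3200 → 2500 → 2000 → 1600 → 1250 → 1000 → 800 → 640 → 500 → 400 → 320.

ISO 320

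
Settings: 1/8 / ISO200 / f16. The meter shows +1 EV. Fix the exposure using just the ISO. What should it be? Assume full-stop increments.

Overexposed by 1 stop → need 1 stop darker.
ISO: 200 → 100.

ISO 100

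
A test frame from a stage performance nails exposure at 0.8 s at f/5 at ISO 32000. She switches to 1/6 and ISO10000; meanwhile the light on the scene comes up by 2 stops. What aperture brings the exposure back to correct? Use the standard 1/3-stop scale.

Scene light: 2 stops brighter.
Shutter speed: 0.8 → 0.6 → 0.5 → 0.4 → 0.3 → 1/4 → 1/5 → 1/6 — 2 1/3 stops shorter (darker).
ISO: 32000 → 25600 → 20000 → 16000 → 12800 → 10000 — 1 2/3 stops dropped (darker).
Net so far: 2 stops darker. Aperture: f/5 → f/4.5 → f/4 → f/3.5 → f/3.2 → f/2.8 → f/2.5.

f/2.5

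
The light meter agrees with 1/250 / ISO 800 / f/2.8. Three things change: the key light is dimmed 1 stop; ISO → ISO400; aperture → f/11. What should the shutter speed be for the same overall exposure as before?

1/4s

Scene light: 1 stop darker.
ISO: 800 → 400 — 1 stop dropped (darker).
Aperture: f/2.8 → f/4 → f/5.6 → f/8 → f/11 — 4 stops stopped down (darker).
Net so far: 6 stops darker. Shutter speed: 1/250 → 1/125 → 1/60 → 1/30 → 1/15 → 1/8 → 1/4.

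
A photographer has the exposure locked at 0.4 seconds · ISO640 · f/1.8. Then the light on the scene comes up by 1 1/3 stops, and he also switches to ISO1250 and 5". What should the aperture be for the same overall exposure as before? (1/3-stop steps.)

Scene light: 1 1/3 stops brighter.
ISO: 640 → 800 → 1000 → 1250 — 1 stop higher (brighter).
Shutter speed: 0.4 → 0.5 → 0.6 → 0.8 → 1 → 1.3 → 1.6 → 2 → 2.5 → 3.2 → 4 → 5 — 3 2/3 stops longer (brighter).
Net so far: 6 stops brighter. Aperture: f/1.8 → f/2 → f/2.2 → f/2.5 → f/2.8 → f/3.2 → f/3.5 → f/4 → f/4.5 → f/5 → f/5.6 → f/6.3 → f/7.1 → f/8 → f/9 → f/10 → f/11 → f/13 → f/14.

f/14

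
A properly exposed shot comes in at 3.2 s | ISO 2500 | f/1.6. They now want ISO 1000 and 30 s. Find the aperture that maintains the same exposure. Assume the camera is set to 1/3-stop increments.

ISO: 2500 → 2000 → 1600 → 1250 → 1000 — 1 1/3 stops lower (darker).
Shutter speed: 3.2 → 4 → 5 → 6 → 8 → 10 → 13 → 15 → 20 → 25 → 30 — 3 1/3 stops longer (brighter).
Net change so far: 2 stops brighter. Offset with the aperture: f/1.6 → f/1.8 → f/2 → f/2.2 → f/2.5 → f/2.8 → f/3.2.

f/3.2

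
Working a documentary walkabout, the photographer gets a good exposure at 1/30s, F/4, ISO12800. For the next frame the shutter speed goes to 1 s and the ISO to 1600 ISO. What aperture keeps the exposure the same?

f/8

Shutter speed: 1/30 → 1/15 → 1/8 → 1/4 → 1/2 → 1 — 5 stops longer (brighter).
ISO: 12800 → 6400 → 3200 → 1600 — 3 stops dropped (darker).
Net change so far: 2 stops brighter. Offset with the aperture: f/4 → f/5.6 → f/8.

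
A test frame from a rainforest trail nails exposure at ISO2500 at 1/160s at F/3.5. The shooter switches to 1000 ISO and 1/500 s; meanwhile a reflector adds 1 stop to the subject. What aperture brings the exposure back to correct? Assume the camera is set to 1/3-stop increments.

Scene light: 1 stop brighter.
ISO: 2500 → 2000 → 1600 → 1250 → 1000 — 1 1/3 stops lower (darker).
Shutter speed: 1/160 → 1/200 → 1/250 → 1/320 → 1/400 → 1/500 — 1 2/3 stops shorter (darker).
Net so far: 2 stops darker. Aperture: f/3.5 → f/3.2 → f/2.8 → f/2.5 → f/2.2 → f/2 → f/1.8.

f/1.8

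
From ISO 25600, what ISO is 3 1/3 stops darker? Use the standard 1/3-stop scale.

ISO: 25600 → 20000 → 16000 → 12800 → 10000 → 8000 → 6400 → 5000 → 4000 → 3200 → 2500 — 3 1/3 stops dropped (darker).

ISO 2500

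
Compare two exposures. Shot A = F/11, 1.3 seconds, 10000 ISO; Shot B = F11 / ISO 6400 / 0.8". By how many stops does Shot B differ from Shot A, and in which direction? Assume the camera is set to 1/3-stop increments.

Aperture: unchanged.
Shutter speed: 1.3 → 1 → 0.8 — 2/3 stop shorter (darker).
ISO: 10000 → 8000 → 6400 — 2/3 stop lower (darker).
Net: −2/3 −2/3 = −1 1/3 stops.

1 1/3 stops darker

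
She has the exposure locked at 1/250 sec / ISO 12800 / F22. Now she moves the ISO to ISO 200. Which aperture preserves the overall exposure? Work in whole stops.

ISO: 12800 → 6400 → 3200 → 1600 → 800 → 400 → 200 — 6 stops dropped (darker).
Need 6 stops brighter from the aperture: f/22 → f/16 → f/11 → f/8 → f/5.6 → f/4 → f/2.8.

f/2.8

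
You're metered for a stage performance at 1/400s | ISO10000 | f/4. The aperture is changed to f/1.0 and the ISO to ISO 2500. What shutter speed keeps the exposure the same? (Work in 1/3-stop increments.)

1/1600s

Aperture: f/4 → f/3.5 → f/3.2 → f/2.8 → f/2.5 → f/2.2 → f/2 → f/1.8 → f/1.6 → f/1.4 → f/1.2 → f/1.1 → f/1.0 — 4 stops larger aperture (brighter).
ISO: 10000 → 8000 → 6400 → 5000 → 4000 → 3200 → 2500 — 2 stops lower (darker).
Net change so far: 2 stops brighter. Offset with the shutter speed: 1/400 → 1/500 → 1/640 → 1/800 → 1/1000 → 1/1250 → 1/1600.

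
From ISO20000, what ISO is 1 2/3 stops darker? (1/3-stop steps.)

ISO 6400

ISO: 20000 → 16000 → 12800 → 10000 → 8000 → 6400 — 1 2/3 stops dropped (darker).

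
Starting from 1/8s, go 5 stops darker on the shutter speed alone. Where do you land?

1/250s

Shutter speed: 1/8 → 1/15 → 1/30 → 1/60 → 1/125 → 1/250 — 5 stops shorter (darker).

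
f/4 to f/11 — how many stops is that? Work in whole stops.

3 stops

f/4 → f/5.6 → f/8 → f/11 — count the steps: 3 stops.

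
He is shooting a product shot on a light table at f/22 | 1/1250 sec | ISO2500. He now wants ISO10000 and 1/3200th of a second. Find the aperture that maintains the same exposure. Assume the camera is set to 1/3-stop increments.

f/29

ISO: 2500 → 3200 → 4000 → 5000 → 6400 → 8000 → 10000 — 2 stops raised (brighter).
Shutter speed: 1/1250 → 1/1600 → 1/2000 → 1/2500 → 1/3200 — 1 1/3 stops shorter (darker).
Net change so far: 2/3 stop brighter. Offset with the aperture: f/22 → f/25 → f/29.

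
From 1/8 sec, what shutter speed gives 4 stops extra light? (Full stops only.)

Shutter speed: 1/8 → 1/4 → 1/2 → 1 → 2 — 4 stops slower (brighter).

2 s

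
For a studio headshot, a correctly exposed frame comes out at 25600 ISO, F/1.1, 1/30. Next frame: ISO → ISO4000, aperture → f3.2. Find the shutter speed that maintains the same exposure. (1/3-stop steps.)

1.6 s

ISO: 25600 → 20000 → 16000 → 12800 → 10000 → 8000 → 6400 → 5000 → 4000 — 2 2/3 stops lower (darker).
Aperture: f/1.1 → f/1.2 → f/1.4 → f/1.6 → f/1.8 → f/2 → f/2.2 → f/2.5 → f/2.8 → f/3.2 — 3 stops stopped down (darker).
Net change so far: 5 2/3 stops darker. Offset with the shutter speed: 1/30 → 1/25 → 1/20 → 1/15 → 1/13 → 1/10 → 1/8 → 1/6 → 1/5 → 1/4 → 0.3 → 0.4 → 0.5 → 0.6 → 0.8 → 1 → 1.3 → 1.6.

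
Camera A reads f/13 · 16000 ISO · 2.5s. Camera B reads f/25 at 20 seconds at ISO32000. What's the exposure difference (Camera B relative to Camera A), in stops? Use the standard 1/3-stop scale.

Aperture: f/13 → f/14 → f/16 → f/18 → f/20 → f/22 → f/25 — 2 stops smaller aperture (darker).
Shutter speed: 2.5 → 3.2 → 4 → 5 → 6 → 8 → 10 → 13 → 15 → 20 — 3 stops longer (brighter).
ISO: 16000 → 20000 → 25600 → 32000 — 1 stop higher (brighter).
Net: −2 +3 +1 = +2 stops.

2 stops brighter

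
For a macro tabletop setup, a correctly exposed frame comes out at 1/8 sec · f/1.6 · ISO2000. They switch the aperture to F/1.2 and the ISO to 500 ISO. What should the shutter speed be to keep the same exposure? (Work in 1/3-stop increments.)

0.3 s

Aperture: f/1.6 → f/1.4 → f/1.2 — 2/3 stop opened up (brighter).
ISO: 2000 → 1600 → 1250 → 1000 → 800 → 640 → 500 — 2 stops dropped (darker).
Net change so far: 1 1/3 stops darker. Offset with the shutter speed: 1/8 → 1/6 → 1/5 → 1/4 → 0.3.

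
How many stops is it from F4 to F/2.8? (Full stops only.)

f/4 → f/2.8 — count the steps: 1 stop.

1 stop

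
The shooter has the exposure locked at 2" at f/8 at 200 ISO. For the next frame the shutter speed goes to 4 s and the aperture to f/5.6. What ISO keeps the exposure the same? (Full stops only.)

Shutter speed: 2 → 4 — 1 stop longer (brighter).
Aperture: f/8 → f/5.6 — 1 stop wider (brighter).
Net change so far: 2 stops brighter. Offset with the ISO: 200 → 100 → 50.

ISO 50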